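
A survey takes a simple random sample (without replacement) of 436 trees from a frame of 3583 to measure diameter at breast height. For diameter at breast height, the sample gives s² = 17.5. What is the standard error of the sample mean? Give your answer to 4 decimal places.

0.1878

Under SRS without replacement, Var(ȳ) = (1 − f)·s²/n with f = n/N = 436/3583 = 0.12168574.
Var(ȳ) = (1 − 0.12168574)·17.5/436 = 0.87831426·0.040137615 = 0.035253439.
SE(ȳ) = √(0.035253439) = 0.1878.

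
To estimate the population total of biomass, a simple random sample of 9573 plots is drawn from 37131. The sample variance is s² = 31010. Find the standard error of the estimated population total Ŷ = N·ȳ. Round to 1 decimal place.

Var(Ŷ) = N²·Var(ȳ) = N²·(1 − n/N)·s²/n.
f = 9573/37131 = 0.25781692; Var(ȳ) = 0.74218308·31010/9573 = 2.4041677.
Var(Ŷ) = 37131² · 2.4041677 = 3.3146528 × 10^9.
SE(Ŷ) = √(3.3146528 × 10^9) = 57573.0.

57573.0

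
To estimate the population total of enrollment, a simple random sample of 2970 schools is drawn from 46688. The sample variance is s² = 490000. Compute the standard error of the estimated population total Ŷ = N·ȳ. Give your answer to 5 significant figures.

Var(Ŷ) = N²·Var(ȳ) = N²·(1 − n/N)·s²/n.
f = 2970/46688 = 0.06361378; Var(ȳ) = 0.93638622·490000/2970 = 154.48796.
Var(Ŷ) = 46688² · 154.48796 = 3.3674812 × 10^11.
SE(Ŷ) = √(3.3674812 × 10^11) = 580300.

580300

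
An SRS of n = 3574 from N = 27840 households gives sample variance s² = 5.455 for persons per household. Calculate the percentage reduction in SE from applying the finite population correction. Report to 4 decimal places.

6.6392

f = n/N = 3574/27840 = 0.12837644.
SE_no-fpc = √(s²/n) = 0.039067903; SE_fpc = √((1−f)s²/n) = 0.0364741.
Ratio = √(1−f) = 0.93360782. Reduction = 100·(1 − 0.93360782) = 6.6392%.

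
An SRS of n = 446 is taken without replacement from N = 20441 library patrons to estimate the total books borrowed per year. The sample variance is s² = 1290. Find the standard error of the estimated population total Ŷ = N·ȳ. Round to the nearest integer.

Var(Ŷ) = N²·Var(ȳ) = N²·(1 − n/N)·s²/n.
f = 446/20441 = 0.02181889; Var(ȳ) = 0.97818111·1290/446 = 2.8292682.
Var(Ŷ) = 20441² · 2.8292682 = 1.1821658 × 10^9.
SE(Ŷ) = √(1.1821658 × 10^9) = 34383.

34383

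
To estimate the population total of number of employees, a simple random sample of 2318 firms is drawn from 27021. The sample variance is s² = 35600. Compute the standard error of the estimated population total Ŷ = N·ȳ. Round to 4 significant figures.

101200

Var(Ŷ) = N²·Var(ȳ) = N²·(1 − n/N)·s²/n.
f = 2318/27021 = 0.08578513; Var(ȳ) = 0.91421487·35600/2318 = 14.040573.
Var(Ŷ) = 27021² · 14.040573 = 1.0251506 × 10^10.
SE(Ŷ) = √(1.0251506 × 10^10) = 101200.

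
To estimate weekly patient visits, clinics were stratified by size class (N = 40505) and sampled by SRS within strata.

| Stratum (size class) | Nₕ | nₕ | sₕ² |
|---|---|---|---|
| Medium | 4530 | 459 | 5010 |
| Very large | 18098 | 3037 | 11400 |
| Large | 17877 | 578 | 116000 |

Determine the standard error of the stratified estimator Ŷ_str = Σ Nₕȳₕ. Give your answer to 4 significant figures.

251600

Var(Ŷ_str) = Σₕ Nₕ²(1 − fₕ)sₕ²/nₕ.
Medium: 4530²·(1 − 459/4530)·5010/459 = 2.0129099 × 10^8.
Very large: 18098²·(1 − 3037/18098)·11400/3037 = 1.0231621 × 10^9.
Large: 17877²·(1 − 578/17877)·116000/578 = 6.2064861 × 10^10.
Sum = 6.3289314 × 10^10.
SE = √(6.3289314 × 10^10) = 251600.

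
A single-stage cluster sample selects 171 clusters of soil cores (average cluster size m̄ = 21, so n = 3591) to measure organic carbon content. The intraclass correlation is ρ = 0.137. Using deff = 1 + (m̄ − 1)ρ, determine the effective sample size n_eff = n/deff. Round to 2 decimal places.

960.16

deff = 1 + (21 − 1)·0.137 = 1 + 2.74 = 3.74.
n_eff = 3591 / 3.74 = 960.16.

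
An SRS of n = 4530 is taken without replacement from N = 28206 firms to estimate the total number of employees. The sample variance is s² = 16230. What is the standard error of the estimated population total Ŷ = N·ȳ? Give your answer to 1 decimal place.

Var(Ŷ) = N²·Var(ȳ) = N²·(1 − n/N)·s²/n.
f = 4530/28206 = 0.16060413; Var(ȳ) = 0.83939587·16230/4530 = 3.007372.
Var(Ŷ) = 28206² · 3.007372 = 2.3926003 × 10^9.
SE(Ŷ) = √(2.3926003 × 10^9) = 48914.2.

48914.2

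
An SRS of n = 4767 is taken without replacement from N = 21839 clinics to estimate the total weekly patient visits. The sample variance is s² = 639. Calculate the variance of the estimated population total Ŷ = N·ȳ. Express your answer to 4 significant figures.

4.998 × 10^7

Var(Ŷ) = N²·Var(ȳ) = N²·(1 − n/N)·s²/n.
f = 4767/21839 = 0.21827923; Var(ȳ) = 0.78172077·639/4767 = 0.10478699.
Var(Ŷ) = 21839² · 0.10478699 = 4.9977308 × 10^7.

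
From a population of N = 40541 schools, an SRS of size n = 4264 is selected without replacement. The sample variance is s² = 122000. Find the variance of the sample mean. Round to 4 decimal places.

Under SRS without replacement, Var(ȳ) = (1 − f)·s²/n with f = n/N = 4264/40541 = 0.10517747.
Var(ȳ) = (1 − 0.10517747)·122000/4264 = 0.89482253·28.611632 = 25.602333.

25.6023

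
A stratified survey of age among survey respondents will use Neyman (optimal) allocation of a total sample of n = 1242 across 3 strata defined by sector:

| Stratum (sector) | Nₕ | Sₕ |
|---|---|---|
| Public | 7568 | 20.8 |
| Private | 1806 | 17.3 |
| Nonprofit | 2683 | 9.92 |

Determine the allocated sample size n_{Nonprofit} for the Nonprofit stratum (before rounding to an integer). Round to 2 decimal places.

Neyman allocation: nₕ = n·NₕSₕ / Σⱼ NⱼSⱼ.
Σ NⱼSⱼ = 7568·20.8 + 1806·17.3 + 2683·9.92 = 215273.56.
n_{Nonprofit} = 1242·2683·9.92 / 215273.56 = 153.55.

153.55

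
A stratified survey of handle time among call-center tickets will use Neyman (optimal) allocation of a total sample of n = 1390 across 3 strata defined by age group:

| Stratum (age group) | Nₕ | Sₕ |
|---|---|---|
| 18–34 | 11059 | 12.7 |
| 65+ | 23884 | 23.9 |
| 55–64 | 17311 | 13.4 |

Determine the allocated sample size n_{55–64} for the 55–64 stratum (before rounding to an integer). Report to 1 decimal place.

341.8

Neyman allocation: nₕ = n·NₕSₕ / Σⱼ NⱼSⱼ.
Σ NⱼSⱼ = 11059·12.7 + 23884·23.9 + 17311·13.4 = 943244.3.
n_{55–64} = 1390·17311·13.4 / 943244.3 = 341.8.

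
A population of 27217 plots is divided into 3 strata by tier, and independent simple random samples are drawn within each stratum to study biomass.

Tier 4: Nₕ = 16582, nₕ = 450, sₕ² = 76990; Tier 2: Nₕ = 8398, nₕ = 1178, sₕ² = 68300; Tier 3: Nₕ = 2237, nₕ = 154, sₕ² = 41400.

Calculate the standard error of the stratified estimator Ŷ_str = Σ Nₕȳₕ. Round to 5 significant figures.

224800

Var(Ŷ_str) = Σₕ Nₕ²(1 − fₕ)sₕ²/nₕ.
Tier 4: 16582²·(1 − 450/16582)·76990/450 = 4.5766419 × 10^10.
Tier 2: 8398²·(1 − 1178/8398)·68300/1178 = 3.5155112 × 10^9.
Tier 3: 2237²·(1 − 154/2237)·41400/154 = 1.2526648 × 10^9.
Sum = 5.0534595 × 10^10.
SE = √(5.0534595 × 10^10) = 224800.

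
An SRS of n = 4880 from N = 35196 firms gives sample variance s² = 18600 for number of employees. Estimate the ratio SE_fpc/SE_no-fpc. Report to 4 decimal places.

f = n/N = 4880/35196 = 0.13865212.
SE_no-fpc = √(s²/n) = 1.9523; SE_fpc = √((1−f)s²/n) = 1.8119068.
Ratio = √(1−f) = 0.92808829.

0.9281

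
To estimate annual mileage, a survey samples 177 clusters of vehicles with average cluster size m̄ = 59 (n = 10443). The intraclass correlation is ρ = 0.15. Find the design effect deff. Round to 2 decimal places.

9.70

deff = 1 + (59 − 1)·0.15 = 1 + 8.7 = 9.7.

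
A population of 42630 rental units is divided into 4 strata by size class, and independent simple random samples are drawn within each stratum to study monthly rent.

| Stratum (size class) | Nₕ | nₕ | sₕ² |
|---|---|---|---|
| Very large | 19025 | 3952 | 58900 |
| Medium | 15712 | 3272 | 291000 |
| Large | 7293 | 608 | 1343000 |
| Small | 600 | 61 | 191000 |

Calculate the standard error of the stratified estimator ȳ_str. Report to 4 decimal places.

Var(ȳ_str) = Σₕ Wₕ²(1 − fₕ)sₕ²/nₕ with Wₕ = Nₕ/N, N = 42630.
Very large: Wₕ = 0.44628196; term = 0.44628196²·(1 − 0.20772668)·58900/3952 = 2.3517549.
Medium: Wₕ = 0.36856674; term = 0.36856674²·(1 − 0.20824847)·291000/3272 = 9.5653503.
Large: Wₕ = 0.17107671; term = 0.17107671²·(1 − 0.08336761)·1343000/608 = 59.258328.
Small: Wₕ = 0.01407460; term = 0.01407460²·(1 − 0.10166667)·191000/61 = 0.55720228.
Sum = 71.732635.
SE = √(71.732635) = 8.4695.

8.4695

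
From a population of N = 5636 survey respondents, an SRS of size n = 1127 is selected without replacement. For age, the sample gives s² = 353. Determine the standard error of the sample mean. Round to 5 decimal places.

0.50059

Under SRS without replacement, Var(ȳ) = (1 − f)·s²/n with f = n/N = 1127/5636 = 0.19996451.
Var(ȳ) = (1 − 0.19996451)·353/1127 = 0.80003549·0.31322094 = 0.25058787.
SE(ȳ) = √(0.25058787) = 0.50059.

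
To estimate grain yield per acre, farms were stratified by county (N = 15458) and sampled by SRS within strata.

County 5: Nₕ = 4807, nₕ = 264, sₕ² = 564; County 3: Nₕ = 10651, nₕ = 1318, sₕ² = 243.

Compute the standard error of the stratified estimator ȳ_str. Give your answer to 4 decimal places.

0.5215

Var(ȳ_str) = Σₕ Wₕ²(1 − fₕ)sₕ²/nₕ with Wₕ = Nₕ/N, N = 15458.
County 5: Wₕ = 0.31097167; term = 0.31097167²·(1 − 0.05491991)·564/264 = 0.19524748.
County 3: Wₕ = 0.68902833; term = 0.68902833²·(1 − 0.12374425)·243/1318 = 0.076700096.
Sum = 0.27194758.
SE = √(0.27194758) = 0.5215.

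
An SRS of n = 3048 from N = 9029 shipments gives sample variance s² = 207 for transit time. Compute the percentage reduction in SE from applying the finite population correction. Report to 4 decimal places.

18.6107

f = n/N = 3048/9029 = 0.33757891.
SE_no-fpc = √(s²/n) = 0.26060197; SE_fpc = √((1−f)s²/n) = 0.212102.
Ratio = √(1−f) = 0.81389255. Reduction = 100·(1 − 0.81389255) = 18.6107%.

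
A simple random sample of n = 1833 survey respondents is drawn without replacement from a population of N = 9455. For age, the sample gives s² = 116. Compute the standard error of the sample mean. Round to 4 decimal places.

Under SRS without replacement, Var(ȳ) = (1 − f)·s²/n with f = n/N = 1833/9455 = 0.19386568.
Var(ȳ) = (1 − 0.19386568)·116/1833 = 0.80613432·0.063284233 = 0.051015593.
SE(ȳ) = √(0.051015593) = 0.2259.

0.2259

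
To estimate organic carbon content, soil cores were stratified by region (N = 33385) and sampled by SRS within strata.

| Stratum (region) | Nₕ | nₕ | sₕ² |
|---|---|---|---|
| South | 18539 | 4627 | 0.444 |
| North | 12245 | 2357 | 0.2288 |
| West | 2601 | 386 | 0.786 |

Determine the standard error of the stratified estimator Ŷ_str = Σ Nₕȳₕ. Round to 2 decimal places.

Var(Ŷ_str) = Σₕ Nₕ²(1 − fₕ)sₕ²/nₕ.
South: 18539²·(1 − 4627/18539)·0.444/4627 = 24749.096.
North: 12245²·(1 − 2357/12245)·0.2288/2357 = 11753.405.
West: 2601²·(1 − 386/2601)·0.786/386 = 11731.386.
Sum = 48233.887.
SE = √(48233.887) = 219.62.

219.62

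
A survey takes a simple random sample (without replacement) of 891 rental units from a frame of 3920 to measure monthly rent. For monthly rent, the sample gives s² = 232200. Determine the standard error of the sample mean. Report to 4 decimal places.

14.1905

Under SRS without replacement, Var(ȳ) = (1 − f)·s²/n with f = n/N = 891/3920 = 0.22729592.
Var(ȳ) = (1 − 0.22729592)·232200/891 = 0.77270408·260.60606 = 201.37137.
SE(ȳ) = √(201.37137) = 14.1905.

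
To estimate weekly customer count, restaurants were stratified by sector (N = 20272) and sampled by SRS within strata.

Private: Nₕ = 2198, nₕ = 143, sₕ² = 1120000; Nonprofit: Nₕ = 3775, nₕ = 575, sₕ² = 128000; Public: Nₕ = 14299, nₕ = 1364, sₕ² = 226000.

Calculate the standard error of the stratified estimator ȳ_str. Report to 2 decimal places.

12.93

Var(ȳ_str) = Σₕ Wₕ²(1 − fₕ)sₕ²/nₕ with Wₕ = Nₕ/N, N = 20272.
Private: Wₕ = 0.10842541; term = 0.10842541²·(1 − 0.06505914)·1120000/143 = 86.085163.
Nonprofit: Wₕ = 0.18621744; term = 0.18621744²·(1 − 0.15231788)·128000/575 = 6.5435867.
Public: Wₕ = 0.70535714; term = 0.70535714²·(1 − 0.09539129)·226000/1364 = 74.571516.
Sum = 167.20027.
SE = √(167.20027) = 12.93.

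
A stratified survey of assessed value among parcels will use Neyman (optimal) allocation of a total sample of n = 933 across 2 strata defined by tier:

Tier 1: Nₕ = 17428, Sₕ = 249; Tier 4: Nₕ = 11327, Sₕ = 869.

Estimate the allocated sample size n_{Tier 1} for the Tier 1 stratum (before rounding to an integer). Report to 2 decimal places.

285.48

Neyman allocation: nₕ = n·NₕSₕ / Σⱼ NⱼSⱼ.
Σ NⱼSⱼ = 17428·249 + 11327·869 = 1.4182735 × 10^7.
n_{Tier 1} = 933·17428·249 / (1.4182735 × 10^7) = 285.48.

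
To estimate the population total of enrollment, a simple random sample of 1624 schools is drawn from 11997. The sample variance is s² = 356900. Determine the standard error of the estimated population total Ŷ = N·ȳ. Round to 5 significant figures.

165370

Var(Ŷ) = N²·Var(ȳ) = N²·(1 − n/N)·s²/n.
f = 1624/11997 = 0.13536718; Var(ȳ) = 0.86463282·356900/1624 = 190.01691.
Var(Ŷ) = 11997² · 190.01691 = 2.7348756 × 10^10.
SE(Ŷ) = √(2.7348756 × 10^10) = 165370.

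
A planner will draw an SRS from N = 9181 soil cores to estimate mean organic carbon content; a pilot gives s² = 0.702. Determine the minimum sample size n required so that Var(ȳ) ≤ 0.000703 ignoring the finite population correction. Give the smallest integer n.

999

Without fpc, n₀ = s²/D = 0.702/0.000703 = 998.5775.
Rounding up, n = 999.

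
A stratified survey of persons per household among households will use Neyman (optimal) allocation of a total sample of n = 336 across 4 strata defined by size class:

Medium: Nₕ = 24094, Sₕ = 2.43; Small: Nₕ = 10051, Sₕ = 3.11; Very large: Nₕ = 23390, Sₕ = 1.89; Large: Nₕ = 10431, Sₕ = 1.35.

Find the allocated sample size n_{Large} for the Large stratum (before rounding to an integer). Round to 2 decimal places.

Neyman allocation: nₕ = n·NₕSₕ / Σⱼ NⱼSⱼ.
Σ NⱼSⱼ = 24094·2.43 + 10051·3.11 + 23390·1.89 + 10431·1.35 = 148095.98.
n_{Large} = 336·10431·1.35 / 148095.98 = 31.95.

31.95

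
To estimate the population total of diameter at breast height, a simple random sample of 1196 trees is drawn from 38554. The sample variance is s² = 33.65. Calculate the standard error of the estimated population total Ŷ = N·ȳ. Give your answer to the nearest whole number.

Var(Ŷ) = N²·Var(ȳ) = N²·(1 − n/N)·s²/n.
f = 1196/38554 = 0.03102142; Var(ȳ) = 0.96897858·33.65/1196 = 0.02726265.
Var(Ŷ) = 38554² · 0.02726265 = 4.0523501 × 10^7.
SE(Ŷ) = √(4.0523501 × 10^7) = 6366.

6366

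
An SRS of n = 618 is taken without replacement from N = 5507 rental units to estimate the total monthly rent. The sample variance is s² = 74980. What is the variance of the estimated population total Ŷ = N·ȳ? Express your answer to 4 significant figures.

3.267 × 10^9

Var(Ŷ) = N²·Var(ȳ) = N²·(1 − n/N)·s²/n.
f = 618/5507 = 0.11222081; Var(ȳ) = 0.88777919·74980/618 = 107.71146.
Var(Ŷ) = 5507² · 107.71146 = 3.2665707 × 10^9.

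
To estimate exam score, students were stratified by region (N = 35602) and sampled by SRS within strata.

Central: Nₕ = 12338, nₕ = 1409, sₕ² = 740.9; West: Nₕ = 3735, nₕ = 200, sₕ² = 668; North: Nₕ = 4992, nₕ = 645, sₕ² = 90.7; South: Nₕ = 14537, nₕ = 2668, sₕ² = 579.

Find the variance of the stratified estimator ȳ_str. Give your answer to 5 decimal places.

Var(ȳ_str) = Σₕ Wₕ²(1 − fₕ)sₕ²/nₕ with Wₕ = Nₕ/N, N = 35602.
Central: Wₕ = 0.34655356; term = 0.34655356²·(1 − 0.11420003)·740.9/1409 = 0.055940327.
West: Wₕ = 0.10490984; term = 0.10490984²·(1 − 0.05354752)·668/200 = 0.034791864.
North: Wₕ = 0.14021684; term = 0.14021684²·(1 − 0.12920673)·90.7/645 = 0.0024074817.
South: Wₕ = 0.40831976; term = 0.40831976²·(1 − 0.18353168)·579/2668 = 0.029541522.
Sum = 0.12268119.

0.12268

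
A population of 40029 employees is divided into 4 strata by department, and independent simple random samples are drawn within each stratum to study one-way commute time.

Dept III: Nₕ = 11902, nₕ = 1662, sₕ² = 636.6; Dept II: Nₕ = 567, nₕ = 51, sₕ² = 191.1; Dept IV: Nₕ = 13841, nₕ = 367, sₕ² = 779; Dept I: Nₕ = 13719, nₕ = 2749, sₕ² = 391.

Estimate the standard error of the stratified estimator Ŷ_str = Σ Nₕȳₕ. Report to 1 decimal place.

21564.8

Var(Ŷ_str) = Σₕ Nₕ²(1 − fₕ)sₕ²/nₕ.
Dept III: 11902²·(1 − 1662/11902)·636.6/1662 = 4.6682652 × 10^7.
Dept II: 567²·(1 − 51/567)·191.1/51 = 1.0962845 × 10^6.
Dept IV: 13841²·(1 − 367/13841)·779/367 = 3.9585433 × 10^8.
Dept I: 13719²·(1 − 2749/13719)·391/2749 = 2.1405782 × 10^7.
Sum = 4.6503905 × 10^8.
SE = √(4.6503905 × 10^8) = 21564.8.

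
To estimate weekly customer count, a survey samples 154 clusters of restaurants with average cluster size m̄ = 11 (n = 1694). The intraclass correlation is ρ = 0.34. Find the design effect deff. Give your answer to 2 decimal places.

4.40

deff = 1 + (11 − 1)·0.34 = 1 + 3.4 = 4.4.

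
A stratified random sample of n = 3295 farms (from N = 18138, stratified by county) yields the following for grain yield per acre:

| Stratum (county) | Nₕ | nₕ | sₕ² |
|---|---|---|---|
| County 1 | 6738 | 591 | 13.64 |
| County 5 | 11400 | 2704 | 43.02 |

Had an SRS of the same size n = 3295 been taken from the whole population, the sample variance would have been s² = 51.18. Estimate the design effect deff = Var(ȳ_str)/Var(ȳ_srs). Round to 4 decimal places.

Var(ȳ_str) = Σ Wₕ²(1−fₕ)sₕ²/nₕ with Wₕ = Nₕ/18138:
  County 1: (6738/18138)²·(1−591/6738)·13.64/591 = 0.0029056434
  County 5: (11400/18138)²·(1−2704/11400)·43.02/2704 = 0.0047941245
  → Var(ȳ_str) = 0.0076997679.
Var(ȳ_srs) = (1 − 3295/18138)·51.18/3295 = 0.012710925.
deff = 0.0076997679 / 0.012710925 = 0.6058.

0.6058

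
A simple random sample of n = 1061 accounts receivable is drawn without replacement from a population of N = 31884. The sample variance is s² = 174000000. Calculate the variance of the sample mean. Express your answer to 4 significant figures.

Under SRS without replacement, Var(ȳ) = (1 − f)·s²/n with f = n/N = 1061/31884 = 0.03327688.
Var(ȳ) = (1 − 0.03327688)·174000000/1061 = 0.96672312·163996.23 = 158538.95.

158500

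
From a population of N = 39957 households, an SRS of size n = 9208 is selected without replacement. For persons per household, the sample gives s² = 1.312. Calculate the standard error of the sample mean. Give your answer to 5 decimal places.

Under SRS without replacement, Var(ȳ) = (1 − f)·s²/n with f = n/N = 9208/39957 = 0.23044773.
Var(ȳ) = (1 − 0.23044773)·1.312/9208 = 0.76955227·1.424848 × 10^-4 = 1.096495 × 10^-4.
SE(ȳ) = √(1.096495 × 10^-4) = 0.01047.

0.01047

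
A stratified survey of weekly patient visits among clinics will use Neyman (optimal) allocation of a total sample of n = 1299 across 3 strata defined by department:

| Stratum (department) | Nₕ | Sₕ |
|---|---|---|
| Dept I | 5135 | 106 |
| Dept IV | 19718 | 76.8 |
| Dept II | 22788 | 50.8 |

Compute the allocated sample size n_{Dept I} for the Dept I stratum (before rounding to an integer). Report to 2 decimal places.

Neyman allocation: nₕ = n·NₕSₕ / Σⱼ NⱼSⱼ.
Σ NⱼSⱼ = 5135·106 + 19718·76.8 + 22788·50.8 = 3.2162828 × 10^6.
n_{Dept I} = 1299·5135·106 / (3.2162828 × 10^6) = 219.84.

219.84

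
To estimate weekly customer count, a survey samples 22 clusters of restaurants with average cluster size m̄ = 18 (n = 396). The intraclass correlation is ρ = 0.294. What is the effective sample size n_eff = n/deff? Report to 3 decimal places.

deff = 1 + (18 − 1)·0.294 = 1 + 4.998 = 5.998.
n_eff = 396 / 5.998 = 66.022.

66.022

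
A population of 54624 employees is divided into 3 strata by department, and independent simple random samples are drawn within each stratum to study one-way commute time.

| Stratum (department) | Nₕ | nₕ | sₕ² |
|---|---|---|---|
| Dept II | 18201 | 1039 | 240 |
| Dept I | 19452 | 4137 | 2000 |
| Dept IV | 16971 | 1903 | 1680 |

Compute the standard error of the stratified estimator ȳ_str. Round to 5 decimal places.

Var(ȳ_str) = Σₕ Wₕ²(1 − fₕ)sₕ²/nₕ with Wₕ = Nₕ/N, N = 54624.
Dept II: Wₕ = 0.33320518; term = 0.33320518²·(1 − 0.05708478)·240/1039 = 0.024181979.
Dept I: Wₕ = 0.35610721; term = 0.35610721²·(1 − 0.21267736)·2000/4137 = 0.048267937.
Dept IV: Wₕ = 0.31068761; term = 0.31068761²·(1 − 0.11213246)·1680/1903 = 0.075660035.
Sum = 0.14810995.
SE = √(0.14810995) = 0.38485.

0.38485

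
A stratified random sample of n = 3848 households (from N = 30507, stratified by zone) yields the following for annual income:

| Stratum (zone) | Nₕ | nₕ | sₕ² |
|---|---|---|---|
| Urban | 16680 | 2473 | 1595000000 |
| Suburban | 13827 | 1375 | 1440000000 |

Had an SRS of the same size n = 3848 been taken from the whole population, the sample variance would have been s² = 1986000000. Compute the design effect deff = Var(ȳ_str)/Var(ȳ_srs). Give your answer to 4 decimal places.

Var(ȳ_str) = Σ Wₕ²(1−fₕ)sₕ²/nₕ with Wₕ = Nₕ/30507:
  Urban: (16680/30507)²·(1−2473/16680)·1595000000/2473 = 164223.76
  Suburban: (13827/30507)²·(1−1375/13827)·1440000000/1375 = 193743.82
  → Var(ȳ_str) = 357967.58.
Var(ȳ_srs) = (1 − 3848/30507)·1986000000/3848 = 451012.45.
deff = 357967.58 / 451012.45 = 0.7937.

0.7937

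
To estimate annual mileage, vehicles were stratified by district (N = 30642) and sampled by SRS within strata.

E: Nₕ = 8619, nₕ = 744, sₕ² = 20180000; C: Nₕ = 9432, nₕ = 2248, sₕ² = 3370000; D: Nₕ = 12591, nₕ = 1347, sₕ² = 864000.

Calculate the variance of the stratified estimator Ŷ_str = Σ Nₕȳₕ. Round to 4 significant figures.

2.033 × 10^12

Var(Ŷ_str) = Σₕ Nₕ²(1 − fₕ)sₕ²/nₕ.
E: 8619²·(1 − 744/8619)·20180000/744 = 1.841008 × 10^12.
C: 9432²·(1 − 2248/9432)·3370000/2248 = 1.0157895 × 10^11.
D: 12591²·(1 − 1347/12591)·864000/1347 = 9.0808648 × 10^10.
Sum = 2.0333956 × 10^12.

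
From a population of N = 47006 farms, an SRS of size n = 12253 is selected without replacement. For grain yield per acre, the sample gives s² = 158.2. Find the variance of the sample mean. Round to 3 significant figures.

Under SRS without replacement, Var(ȳ) = (1 − f)·s²/n with f = n/N = 12253/47006 = 0.26066885.
Var(ȳ) = (1 − 0.26066885)·158.2/12253 = 0.73933115·0.012911124 = 0.009545596.

0.00955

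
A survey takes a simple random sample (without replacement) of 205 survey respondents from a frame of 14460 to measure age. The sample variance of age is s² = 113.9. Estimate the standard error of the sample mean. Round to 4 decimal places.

Under SRS without replacement, Var(ȳ) = (1 − f)·s²/n with f = n/N = 205/14460 = 0.01417704.
Var(ȳ) = (1 − 0.01417704)·113.9/205 = 0.98582296·0.55560976 = 0.54773285.
SE(ȳ) = √(0.54773285) = 0.7401.

0.7401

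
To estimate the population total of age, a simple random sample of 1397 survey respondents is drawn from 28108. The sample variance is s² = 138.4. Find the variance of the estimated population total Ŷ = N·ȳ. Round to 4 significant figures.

Var(Ŷ) = N²·Var(ȳ) = N²·(1 − n/N)·s²/n.
f = 1397/28108 = 0.04970115; Var(ȳ) = 0.95029885·138.4/1397 = 0.094145569.
Var(Ŷ) = 28108² · 0.094145569 = 7.4380617 × 10^7.

7.438 × 10^7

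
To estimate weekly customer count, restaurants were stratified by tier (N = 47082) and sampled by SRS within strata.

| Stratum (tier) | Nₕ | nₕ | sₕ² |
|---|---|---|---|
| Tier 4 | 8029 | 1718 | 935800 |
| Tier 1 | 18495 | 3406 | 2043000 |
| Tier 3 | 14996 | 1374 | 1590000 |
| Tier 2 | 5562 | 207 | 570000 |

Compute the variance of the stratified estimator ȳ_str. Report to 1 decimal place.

Var(ȳ_str) = Σₕ Wₕ²(1 − fₕ)sₕ²/nₕ with Wₕ = Nₕ/N, N = 47082.
Tier 4: Wₕ = 0.17053226; term = 0.17053226²·(1 − 0.21397434)·935800/1718 = 12.451157.
Tier 1: Wₕ = 0.39282528; term = 0.39282528²·(1 − 0.18415788)·2043000/3406 = 75.514215.
Tier 3: Wₕ = 0.31850813; term = 0.31850813²·(1 − 0.09162443)·1590000/1374 = 106.6392.
Tier 2: Wₕ = 0.11813432; term = 0.11813432²·(1 − 0.03721683)·570000/207 = 36.998589.
Sum = 231.60316.

231.6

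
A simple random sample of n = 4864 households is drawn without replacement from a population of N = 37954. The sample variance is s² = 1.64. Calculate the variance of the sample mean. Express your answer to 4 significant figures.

Under SRS without replacement, Var(ȳ) = (1 − f)·s²/n with f = n/N = 4864/37954 = 0.12815514.
Var(ȳ) = (1 − 0.12815514)·1.64/4864 = 0.87184486·3.3717105 × 10^-4 = 2.9396085 × 10^-4.

2.940 × 10^-4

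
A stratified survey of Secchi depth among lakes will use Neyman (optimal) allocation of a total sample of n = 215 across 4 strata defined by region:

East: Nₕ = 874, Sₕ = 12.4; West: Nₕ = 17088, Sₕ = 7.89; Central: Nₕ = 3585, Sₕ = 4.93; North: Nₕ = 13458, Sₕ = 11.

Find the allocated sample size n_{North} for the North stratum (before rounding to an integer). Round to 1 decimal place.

102.2

Neyman allocation: nₕ = n·NₕSₕ / Σⱼ NⱼSⱼ.
Σ NⱼSⱼ = 874·12.4 + 17088·7.89 + 3585·4.93 + 13458·11 = 311373.97.
n_{North} = 215·13458·11 / 311373.97 = 102.2.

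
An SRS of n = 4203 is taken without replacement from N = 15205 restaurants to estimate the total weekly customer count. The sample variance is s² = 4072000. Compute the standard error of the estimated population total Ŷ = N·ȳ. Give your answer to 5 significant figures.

402580

Var(Ŷ) = N²·Var(ȳ) = N²·(1 − n/N)·s²/n.
f = 4203/15205 = 0.27642223; Var(ȳ) = 0.72357777·4072000/4203 = 701.02514.
Var(Ŷ) = 15205² · 701.02514 = 1.6207142 × 10^11.
SE(Ŷ) = √(1.6207142 × 10^11) = 402580.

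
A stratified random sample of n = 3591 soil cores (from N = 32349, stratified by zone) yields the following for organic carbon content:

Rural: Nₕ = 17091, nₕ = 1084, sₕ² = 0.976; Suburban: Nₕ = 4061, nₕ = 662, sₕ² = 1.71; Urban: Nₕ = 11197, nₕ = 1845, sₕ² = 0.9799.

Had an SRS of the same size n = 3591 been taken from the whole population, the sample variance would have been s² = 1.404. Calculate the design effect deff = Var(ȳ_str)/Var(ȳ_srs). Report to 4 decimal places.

0.9281

Var(ȳ_str) = Σ Wₕ²(1−fₕ)sₕ²/nₕ with Wₕ = Nₕ/32349:
  Rural: (17091/32349)²·(1−1084/17091)·0.976/1084 = 2.3538362 × 10^-4
  Suburban: (4061/32349)²·(1−662/4061)·1.71/662 = 3.407223 × 10^-5
  Urban: (11197/32349)²·(1−1845/11197)·0.9799/1845 = 5.314591 × 10^-5
  → Var(ȳ_str) = 3.2260176 × 10^-4.
Var(ȳ_srs) = (1 − 3591/32349)·1.404/3591 = 3.4757579 × 10^-4.
deff = (3.2260176 × 10^-4) / (3.4757579 × 10^-4) = 0.9281.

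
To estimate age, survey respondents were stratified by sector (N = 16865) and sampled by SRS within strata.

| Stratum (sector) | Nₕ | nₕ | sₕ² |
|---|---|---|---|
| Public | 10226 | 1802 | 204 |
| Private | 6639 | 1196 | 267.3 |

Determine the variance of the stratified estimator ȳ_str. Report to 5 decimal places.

0.06268

Var(ȳ_str) = Σₕ Wₕ²(1 − fₕ)sₕ²/nₕ with Wₕ = Nₕ/N, N = 16865.
Public: Wₕ = 0.60634450; term = 0.60634450²·(1 − 0.17621748)·204/1802 = 0.034286791.
Private: Wₕ = 0.39365550; term = 0.39365550²·(1 − 0.18014761)·267.3/1196 = 0.028394622.
Sum = 0.062681413.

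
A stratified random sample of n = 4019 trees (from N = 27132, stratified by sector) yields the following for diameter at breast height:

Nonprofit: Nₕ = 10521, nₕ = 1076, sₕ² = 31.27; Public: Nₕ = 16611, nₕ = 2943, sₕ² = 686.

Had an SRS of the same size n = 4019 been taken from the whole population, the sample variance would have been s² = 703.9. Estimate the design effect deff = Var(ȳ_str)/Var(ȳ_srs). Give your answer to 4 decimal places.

0.5081

Var(ȳ_str) = Σ Wₕ²(1−fₕ)sₕ²/nₕ with Wₕ = Nₕ/27132:
  Nonprofit: (10521/27132)²·(1−1076/10521)·31.27/1076 = 0.0039229338
  Public: (16611/27132)²·(1−2943/16611)·686/2943 = 0.071890414
  → Var(ȳ_str) = 0.075813348.
Var(ȳ_srs) = (1 − 4019/27132)·703.9/4019 = 0.14919954.
deff = 0.075813348 / 0.14919954 = 0.5081.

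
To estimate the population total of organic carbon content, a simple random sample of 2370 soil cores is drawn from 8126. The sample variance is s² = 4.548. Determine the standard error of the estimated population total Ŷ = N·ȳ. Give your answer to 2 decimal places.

299.60

Var(Ŷ) = N²·Var(ȳ) = N²·(1 − n/N)·s²/n.
f = 2370/8126 = 0.29165641; Var(ȳ) = 0.70834359·4.548/2370 = 0.0013593024.
Var(Ŷ) = 8126² · 0.0013593024 = 89757.288.
SE(Ŷ) = √(89757.288) = 299.60.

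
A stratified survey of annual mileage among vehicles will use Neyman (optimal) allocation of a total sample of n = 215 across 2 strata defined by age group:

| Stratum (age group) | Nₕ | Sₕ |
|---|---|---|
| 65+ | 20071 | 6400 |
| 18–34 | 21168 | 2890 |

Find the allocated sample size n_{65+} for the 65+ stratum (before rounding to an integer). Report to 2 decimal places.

Neyman allocation: nₕ = n·NₕSₕ / Σⱼ NⱼSⱼ.
Σ NⱼSⱼ = 20071·6400 + 21168·2890 = 1.8962992 × 10^8.
n_{65+} = 215·20071·6400 / (1.8962992 × 10^8) = 145.64.

145.64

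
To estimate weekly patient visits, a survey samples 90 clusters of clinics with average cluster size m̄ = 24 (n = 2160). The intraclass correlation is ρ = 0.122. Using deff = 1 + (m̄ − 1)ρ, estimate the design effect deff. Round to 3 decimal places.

3.806

deff = 1 + (24 − 1)·0.122 = 1 + 2.806 = 3.806.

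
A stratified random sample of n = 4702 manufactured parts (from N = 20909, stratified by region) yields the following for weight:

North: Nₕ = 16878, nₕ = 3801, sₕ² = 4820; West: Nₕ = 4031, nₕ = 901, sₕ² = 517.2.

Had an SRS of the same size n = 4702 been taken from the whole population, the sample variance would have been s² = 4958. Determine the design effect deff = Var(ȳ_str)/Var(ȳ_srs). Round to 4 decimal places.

Var(ȳ_str) = Σ Wₕ²(1−fₕ)sₕ²/nₕ with Wₕ = Nₕ/20909:
  North: (16878/20909)²·(1−3801/16878)·4820/3801 = 0.64019422
  West: (4031/20909)²·(1−901/4031)·517.2/901 = 0.016566255
  → Var(ȳ_str) = 0.65676048.
Var(ȳ_srs) = (1 − 4702/20909)·4958/4702 = 0.81732215.
deff = 0.65676048 / 0.81732215 = 0.8036.

0.8036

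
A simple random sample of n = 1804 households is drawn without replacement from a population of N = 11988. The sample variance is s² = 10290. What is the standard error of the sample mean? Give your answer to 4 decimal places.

Under SRS without replacement, Var(ȳ) = (1 − f)·s²/n with f = n/N = 1804/11988 = 0.15048382.
Var(ȳ) = (1 − 0.15048382)·10290/1804 = 0.84951618·5.7039911 = 4.8456328.
SE(ȳ) = √(4.8456328) = 2.2013.

2.2013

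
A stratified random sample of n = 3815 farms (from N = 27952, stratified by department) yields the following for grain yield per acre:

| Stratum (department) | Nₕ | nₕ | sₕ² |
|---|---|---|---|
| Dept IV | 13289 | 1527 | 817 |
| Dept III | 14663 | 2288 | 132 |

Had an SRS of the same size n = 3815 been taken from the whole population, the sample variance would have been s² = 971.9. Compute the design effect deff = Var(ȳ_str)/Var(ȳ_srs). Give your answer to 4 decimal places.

Var(ȳ_str) = Σ Wₕ²(1−fₕ)sₕ²/nₕ with Wₕ = Nₕ/27952:
  Dept IV: (13289/27952)²·(1−1527/13289)·817/1527 = 0.10703621
  Dept III: (14663/27952)²·(1−2288/14663)·132/2288 = 0.013398623
  → Var(ȳ_str) = 0.12043483.
Var(ȳ_srs) = (1 − 3815/27952)·971.9/3815 = 0.21998722.
deff = 0.12043483 / 0.21998722 = 0.5475.

0.5475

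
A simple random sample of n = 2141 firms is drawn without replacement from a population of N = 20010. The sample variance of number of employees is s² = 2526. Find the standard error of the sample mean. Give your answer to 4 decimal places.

1.0264

Under SRS without replacement, Var(ȳ) = (1 − f)·s²/n with f = n/N = 2141/20010 = 0.10699650.
Var(ȳ) = (1 − 0.10699650)·2526/2141 = 0.89300350·1.1798225 = 1.0535856.
SE(ȳ) = √(1.0535856) = 1.0264.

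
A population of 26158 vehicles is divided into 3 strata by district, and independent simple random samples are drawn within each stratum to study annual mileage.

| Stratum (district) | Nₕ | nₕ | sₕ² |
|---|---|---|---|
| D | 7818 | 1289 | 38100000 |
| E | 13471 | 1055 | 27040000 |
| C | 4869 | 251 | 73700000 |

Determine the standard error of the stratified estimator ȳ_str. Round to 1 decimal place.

Var(ȳ_str) = Σₕ Wₕ²(1 − fₕ)sₕ²/nₕ with Wₕ = Nₕ/N, N = 26158.
D: Wₕ = 0.29887606; term = 0.29887606²·(1 − 0.16487593)·38100000/1289 = 2204.9834.
E: Wₕ = 0.51498586; term = 0.51498586²·(1 − 0.07831638)·27040000/1055 = 6265.0811.
C: Wₕ = 0.18613808; term = 0.18613808²·(1 − 0.05155063)·73700000/251 = 9648.9132.
Sum = 18118.978.
SE = √(18118.978) = 134.6.

134.6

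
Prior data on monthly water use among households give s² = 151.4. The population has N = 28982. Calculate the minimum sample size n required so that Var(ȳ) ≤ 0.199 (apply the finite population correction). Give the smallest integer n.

742

Without fpc, n₀ = s²/D = 151.4/0.199 = 760.8040.
With fpc, (1 − n/N)·s²/n ≤ D requires n ≥ n₀/(1 + n₀/N) = 760.8040/(1 + 760.8040/28982) = 741.3431.
Rounding up, n = 742.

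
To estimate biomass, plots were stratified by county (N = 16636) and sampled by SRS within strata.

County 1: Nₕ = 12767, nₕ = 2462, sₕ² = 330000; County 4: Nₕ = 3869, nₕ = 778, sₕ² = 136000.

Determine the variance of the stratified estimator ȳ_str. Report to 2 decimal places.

71.27

Var(ȳ_str) = Σₕ Wₕ²(1 − fₕ)sₕ²/nₕ with Wₕ = Nₕ/N, N = 16636.
County 1: Wₕ = 0.76743208; term = 0.76743208²·(1 − 0.19284092)·330000/2462 = 63.718409.
County 4: Wₕ = 0.23256792; term = 0.23256792²·(1 − 0.20108555)·136000/778 = 7.5536911.
Sum = 71.2721.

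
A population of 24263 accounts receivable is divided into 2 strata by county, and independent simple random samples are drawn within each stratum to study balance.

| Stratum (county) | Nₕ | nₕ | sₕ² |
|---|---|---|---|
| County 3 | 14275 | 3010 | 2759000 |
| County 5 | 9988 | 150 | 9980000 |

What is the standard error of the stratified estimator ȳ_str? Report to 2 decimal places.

Var(ȳ_str) = Σₕ Wₕ²(1 − fₕ)sₕ²/nₕ with Wₕ = Nₕ/N, N = 24263.
County 3: Wₕ = 0.58834439; term = 0.58834439²·(1 − 0.21085814)·2759000/3010 = 250.38224.
County 5: Wₕ = 0.41165561; term = 0.41165561²·(1 − 0.01501802)·9980000/150 = 11105.437.
Sum = 11355.819.
SE = √(11355.819) = 106.56.

106.56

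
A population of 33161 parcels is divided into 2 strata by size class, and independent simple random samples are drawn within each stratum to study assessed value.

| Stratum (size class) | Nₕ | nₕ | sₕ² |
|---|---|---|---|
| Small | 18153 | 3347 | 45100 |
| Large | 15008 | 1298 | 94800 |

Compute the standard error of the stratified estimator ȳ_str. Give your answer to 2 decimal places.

4.12

Var(ȳ_str) = Σₕ Wₕ²(1 − fₕ)sₕ²/nₕ with Wₕ = Nₕ/N, N = 33161.
Small: Wₕ = 0.54742016; term = 0.54742016²·(1 − 0.18437724)·45100/3347 = 3.2934551.
Large: Wₕ = 0.45257984; term = 0.45257984²·(1 − 0.08648721)·94800/1298 = 13.665914.
Sum = 16.959369.
SE = √(16.959369) = 4.12.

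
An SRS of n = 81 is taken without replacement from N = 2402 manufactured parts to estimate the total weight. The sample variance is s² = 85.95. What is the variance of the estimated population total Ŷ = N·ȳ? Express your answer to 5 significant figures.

5.9157 × 10^6

Var(Ŷ) = N²·Var(ȳ) = N²·(1 − n/N)·s²/n.
f = 81/2402 = 0.03372190; Var(ȳ) = 0.96627810·85.95/81 = 1.0253284.
Var(Ŷ) = 2402² · 1.0253284 = 5.9157388 × 10^6.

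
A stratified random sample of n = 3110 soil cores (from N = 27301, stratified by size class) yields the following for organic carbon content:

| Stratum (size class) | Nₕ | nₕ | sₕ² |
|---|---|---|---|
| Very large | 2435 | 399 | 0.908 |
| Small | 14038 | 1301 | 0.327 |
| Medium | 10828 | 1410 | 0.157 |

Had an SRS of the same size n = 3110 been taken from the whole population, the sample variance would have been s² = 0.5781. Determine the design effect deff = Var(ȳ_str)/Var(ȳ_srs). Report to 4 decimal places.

0.5505

Var(ȳ_str) = Σ Wₕ²(1−fₕ)sₕ²/nₕ with Wₕ = Nₕ/27301:
  Very large: (2435/27301)²·(1−399/2435)·0.908/399 = 1.5136748 × 10^-5
  Small: (14038/27301)²·(1−1301/14038)·0.327/1301 = 6.0295616 × 10^-5
  Medium: (10828/27301)²·(1−1410/10828)·0.157/1410 = 1.5234576 × 10^-5
  → Var(ȳ_str) = 9.066694 × 10^-5.
Var(ȳ_srs) = (1 − 3110/27301)·0.5781/3110 = 1.647092 × 10^-4.
deff = (9.066694 × 10^-5) / (1.647092 × 10^-4) = 0.5505.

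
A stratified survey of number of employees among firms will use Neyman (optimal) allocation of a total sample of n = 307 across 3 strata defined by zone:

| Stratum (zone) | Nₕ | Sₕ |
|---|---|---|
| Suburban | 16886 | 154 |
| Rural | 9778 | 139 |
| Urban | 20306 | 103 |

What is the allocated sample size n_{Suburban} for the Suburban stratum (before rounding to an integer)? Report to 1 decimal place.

131.9

Neyman allocation: nₕ = n·NₕSₕ / Σⱼ NⱼSⱼ.
Σ NⱼSⱼ = 16886·154 + 9778·139 + 20306·103 = 6.051104 × 10^6.
n_{Suburban} = 307·16886·154 / (6.051104 × 10^6) = 131.9.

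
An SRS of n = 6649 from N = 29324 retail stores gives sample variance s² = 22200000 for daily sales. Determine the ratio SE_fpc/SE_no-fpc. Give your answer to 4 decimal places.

0.8794

f = n/N = 6649/29324 = 0.22674260.
SE_no-fpc = √(s²/n) = 57.782765; SE_fpc = √((1−f)s²/n) = 50.811307.
Ratio = √(1−f) = 0.87935056.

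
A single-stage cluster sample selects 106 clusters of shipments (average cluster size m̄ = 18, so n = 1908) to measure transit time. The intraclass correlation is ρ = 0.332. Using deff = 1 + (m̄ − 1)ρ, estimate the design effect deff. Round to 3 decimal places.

deff = 1 + (18 − 1)·0.332 = 1 + 5.644 = 6.644.

6.644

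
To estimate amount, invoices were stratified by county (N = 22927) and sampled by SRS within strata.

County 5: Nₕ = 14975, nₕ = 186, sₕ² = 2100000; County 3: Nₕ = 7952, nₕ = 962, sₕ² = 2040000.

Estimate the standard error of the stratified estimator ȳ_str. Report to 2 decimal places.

Var(ȳ_str) = Σₕ Wₕ²(1 − fₕ)sₕ²/nₕ with Wₕ = Nₕ/N, N = 22927.
County 5: Wₕ = 0.65316003; term = 0.65316003²·(1 − 0.01242070)·2100000/186 = 4756.8289.
County 3: Wₕ = 0.34683997; term = 0.34683997²·(1 − 0.12097586)·2040000/962 = 224.24057.
Sum = 4981.0695.
SE = √(4981.0695) = 70.58.

70.58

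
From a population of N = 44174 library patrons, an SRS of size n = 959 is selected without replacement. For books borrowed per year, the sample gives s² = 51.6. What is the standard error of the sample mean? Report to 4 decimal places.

0.2294

Under SRS without replacement, Var(ȳ) = (1 − f)·s²/n with f = n/N = 959/44174 = 0.02170960.
Var(ȳ) = (1 − 0.02170960)·51.6/959 = 0.97829040·0.053806048 = 0.05263794.
SE(ȳ) = √(0.05263794) = 0.2294.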